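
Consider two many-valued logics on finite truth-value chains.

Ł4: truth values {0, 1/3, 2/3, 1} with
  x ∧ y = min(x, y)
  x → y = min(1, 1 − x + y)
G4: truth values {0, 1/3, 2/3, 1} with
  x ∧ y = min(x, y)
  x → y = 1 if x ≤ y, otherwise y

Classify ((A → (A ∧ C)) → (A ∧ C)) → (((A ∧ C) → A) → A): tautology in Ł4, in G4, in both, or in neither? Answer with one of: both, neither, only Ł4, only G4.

only Ł4

In Ł4: every assignment gives 1 — tautology.
In G4: at A = 1/3, C = 0 the value is 1/3 — not a tautology.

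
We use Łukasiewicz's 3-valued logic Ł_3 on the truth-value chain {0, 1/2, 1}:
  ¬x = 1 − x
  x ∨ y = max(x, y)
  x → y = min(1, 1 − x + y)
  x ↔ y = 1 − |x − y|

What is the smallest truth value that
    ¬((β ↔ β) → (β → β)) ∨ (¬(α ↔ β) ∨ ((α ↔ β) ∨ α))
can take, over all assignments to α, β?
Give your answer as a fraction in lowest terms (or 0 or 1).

Take α = 0, β = 1/2:
β ↔ β = 1/2 ↔ 1/2 = 1
β → β = 1/2 → 1/2 = 1
(β ↔ β) → (β → β) = 1 → 1 = 1
¬((β ↔ β) → (β → β)) = ¬1 = 0
α ↔ β = 0 ↔ 1/2 = 1/2
¬(α ↔ β) = ¬1/2 = 1/2
α ↔ β = 0 ↔ 1/2 = 1/2
(α ↔ β) ∨ α = 1/2 ∨ 0 = 1/2
¬(α ↔ β) ∨ ((α ↔ β) ∨ α) = 1/2 ∨ 1/2 = 1/2
¬((β ↔ β) → (β → β)) ∨ (¬(α ↔ β) ∨ ((α ↔ β) ∨ α)) = 0 ∨ 1/2 = 1/2
No assignment yields a value below 1/2, so this is the minimum.

1/2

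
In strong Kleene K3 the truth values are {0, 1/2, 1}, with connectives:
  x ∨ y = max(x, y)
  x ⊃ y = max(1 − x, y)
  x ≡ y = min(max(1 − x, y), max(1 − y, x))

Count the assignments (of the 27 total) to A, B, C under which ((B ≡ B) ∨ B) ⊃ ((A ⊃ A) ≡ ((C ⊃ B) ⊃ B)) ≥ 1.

value 1: 8 assignments (counts)
value 1/2: 17 assignments
value 0: 2 assignments
So 8 of the 27 assignments meet the threshold.

8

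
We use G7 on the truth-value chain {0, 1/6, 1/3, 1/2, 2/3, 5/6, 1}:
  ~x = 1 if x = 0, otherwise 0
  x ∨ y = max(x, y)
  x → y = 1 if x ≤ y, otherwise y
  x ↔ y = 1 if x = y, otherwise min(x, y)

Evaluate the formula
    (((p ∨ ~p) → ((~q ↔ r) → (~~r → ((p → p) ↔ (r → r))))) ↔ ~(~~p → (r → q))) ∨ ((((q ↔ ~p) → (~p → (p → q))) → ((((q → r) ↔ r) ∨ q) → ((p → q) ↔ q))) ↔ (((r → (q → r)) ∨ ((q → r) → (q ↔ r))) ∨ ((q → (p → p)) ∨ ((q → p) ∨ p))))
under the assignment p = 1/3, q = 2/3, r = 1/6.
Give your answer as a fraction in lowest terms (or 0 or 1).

~p = ~1/3 = 0
p ∨ ~p = 1/3 ∨ 0 = 1/3
~q = ~2/3 = 0
~q ↔ r = 0 ↔ 1/6 = 0
~r = ~1/6 = 0
~~r = ~0 = 1
p → p = 1/3 → 1/3 = 1
r → r = 1/6 → 1/6 = 1
(p → p) ↔ (r → r) = 1 ↔ 1 = 1
~~r → ((p → p) ↔ (r → r)) = 1 → 1 = 1
(~q ↔ r) → (~~r → ((p → p) ↔ (r → r))) = 0 → 1 = 1
(p ∨ ~p) → ((~q ↔ r) → (~~r → ((p → p) ↔ (r → r)))) = 1/3 → 1 = 1
~p = ~1/3 = 0
~~p = ~0 = 1
r → q = 1/6 → 2/3 = 1
~~p → (r → q) = 1 → 1 = 1
~(~~p → (r → q)) = ~1 = 0
((p ∨ ~p) → ((~q ↔ r) → (~~r → ((p → p) ↔ (r → r))))) ↔ ~(~~p → (r → q)) = 1 ↔ 0 = 0
~p = ~1/3 = 0
q ↔ ~p = 2/3 ↔ 0 = 0
~p = ~1/3 = 0
p → q = 1/3 → 2/3 = 1
~p → (p → q) = 0 → 1 = 1
(q ↔ ~p) → (~p → (p → q)) = 0 → 1 = 1
q → r = 2/3 → 1/6 = 1/6
(q → r) ↔ r = 1/6 ↔ 1/6 = 1
((q → r) ↔ r) ∨ q = 1 ∨ 2/3 = 1
p → q = 1/3 → 2/3 = 1
(p → q) ↔ q = 1 ↔ 2/3 = 2/3
(((q → r) ↔ r) ∨ q) → ((p → q) ↔ q) = 1 → 2/3 = 2/3
((q ↔ ~p) → (~p → (p → q))) → ((((q → r) ↔ r) ∨ q) → ((p → q) ↔ q)) = 1 → 2/3 = 2/3
q → r = 2/3 → 1/6 = 1/6
r → (q → r) = 1/6 → 1/6 = 1
q → r = 2/3 → 1/6 = 1/6
q ↔ r = 2/3 ↔ 1/6 = 1/6
(q → r) → (q ↔ r) = 1/6 → 1/6 = 1
(r → (q → r)) ∨ ((q → r) → (q ↔ r)) = 1 ∨ 1 = 1
p → p = 1/3 → 1/3 = 1
q → (p → p) = 2/3 → 1 = 1
q → p = 2/3 → 1/3 = 1/3
(q → p) ∨ p = 1/3 ∨ 1/3 = 1/3
(q → (p → p)) ∨ ((q → p) ∨ p) = 1 ∨ 1/3 = 1
((r → (q → r)) ∨ ((q → r) → (q ↔ r))) ∨ ((q → (p → p)) ∨ ((q → p) ∨ p)) = 1 ∨ 1 = 1
(((q ↔ ~p) → (~p → (p → q))) → ((((q → r) ↔ r) ∨ q) → ((p → q) ↔ q))) ↔ (((r → (q → r)) ∨ ((q → r) → (q ↔ r))) ∨ ((q → (p → p)) ∨ ((q → p) ∨ p))) = 2/3 ↔ 1 = 2/3
(((p ∨ ~p) → ((~q ↔ r) → (~~r → ((p → p) ↔ (r → r))))) ↔ ~(~~p → (r → q))) ∨ ((((q ↔ ~p) → (~p → (p → q))) → ((((q → r) ↔ r) ∨ q) → ((p → q) ↔ q))) ↔ (((r → (q → r)) ∨ ((q → r) → (q ↔ r))) ∨ ((q → (p → p)) ∨ ((q → p) ∨ p)))) = 0 ∨ 2/3 = 2/3

2/3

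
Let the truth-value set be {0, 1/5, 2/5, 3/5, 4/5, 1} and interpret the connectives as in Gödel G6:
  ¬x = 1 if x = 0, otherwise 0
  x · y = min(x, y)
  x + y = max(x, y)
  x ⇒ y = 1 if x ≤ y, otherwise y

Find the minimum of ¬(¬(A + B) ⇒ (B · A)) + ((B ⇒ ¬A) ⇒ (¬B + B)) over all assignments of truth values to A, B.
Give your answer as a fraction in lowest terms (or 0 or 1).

1/5

Take A = 0, B = 1/5:
A + B = 0 + 1/5 = 1/5
¬(A + B) = ¬1/5 = 0
B · A = 1/5 · 0 = 0
¬(A + B) ⇒ (B · A) = 0 ⇒ 0 = 1
¬(¬(A + B) ⇒ (B · A)) = ¬1 = 0
¬A = ¬0 = 1
B ⇒ ¬A = 1/5 ⇒ 1 = 1
¬B = ¬1/5 = 0
¬B + B = 0 + 1/5 = 1/5
(B ⇒ ¬A) ⇒ (¬B + B) = 1 ⇒ 1/5 = 1/5
¬(¬(A + B) ⇒ (B · A)) + ((B ⇒ ¬A) ⇒ (¬B + B)) = 0 + 1/5 = 1/5
No assignment yields a value below 1/5, so this is the minimum.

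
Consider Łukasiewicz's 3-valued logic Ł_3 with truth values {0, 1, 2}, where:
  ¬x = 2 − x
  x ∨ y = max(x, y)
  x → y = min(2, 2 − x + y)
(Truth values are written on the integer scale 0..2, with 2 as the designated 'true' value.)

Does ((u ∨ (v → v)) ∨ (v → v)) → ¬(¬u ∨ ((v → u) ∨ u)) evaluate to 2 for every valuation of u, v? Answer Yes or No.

No

Counterexample: take u = 0, v = 0.
v → v = 0 → 0 = 2
u ∨ (v → v) = 0 ∨ 2 = 2
v → v = 0 → 0 = 2
(u ∨ (v → v)) ∨ (v → v) = 2 ∨ 2 = 2
¬u = ¬0 = 2
v → u = 0 → 0 = 2
(v → u) ∨ u = 2 ∨ 0 = 2
¬u ∨ ((v → u) ∨ u) = 2 ∨ 2 = 2
¬(¬u ∨ ((v → u) ∨ u)) = ¬2 = 0
((u ∨ (v → v)) ∨ (v → v)) → ¬(¬u ∨ ((v → u) ∨ u)) = 2 → 0 = 0
This gives 0 ≠ 2.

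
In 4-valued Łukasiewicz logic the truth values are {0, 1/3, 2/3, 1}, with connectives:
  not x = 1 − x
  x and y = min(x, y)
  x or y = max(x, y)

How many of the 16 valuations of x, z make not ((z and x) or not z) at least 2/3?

x = 0, z = 0 ↦ 0  <
x = 0, z = 1/3 ↦ 1/3  <
x = 0, z = 2/3 ↦ 2/3  ≥
x = 0, z = 1 ↦ 1  ≥
x = 1/3, z = 0 ↦ 0  <
x = 1/3, z = 1/3 ↦ 1/3  <
x = 1/3, z = 2/3 ↦ 2/3  ≥
x = 1/3, z = 1 ↦ 2/3  ≥
x = 2/3, z = 0 ↦ 0  <
x = 2/3, z = 1/3 ↦ 1/3  <
x = 2/3, z = 2/3 ↦ 1/3  <
x = 2/3, z = 1 ↦ 1/3  <
x = 1, z = 0 ↦ 0  <
x = 1, z = 1/3 ↦ 1/3  <
x = 1, z = 2/3 ↦ 1/3  <
x = 1, z = 1 ↦ 0  <
So 4 of the 16 assignments meet the threshold.

4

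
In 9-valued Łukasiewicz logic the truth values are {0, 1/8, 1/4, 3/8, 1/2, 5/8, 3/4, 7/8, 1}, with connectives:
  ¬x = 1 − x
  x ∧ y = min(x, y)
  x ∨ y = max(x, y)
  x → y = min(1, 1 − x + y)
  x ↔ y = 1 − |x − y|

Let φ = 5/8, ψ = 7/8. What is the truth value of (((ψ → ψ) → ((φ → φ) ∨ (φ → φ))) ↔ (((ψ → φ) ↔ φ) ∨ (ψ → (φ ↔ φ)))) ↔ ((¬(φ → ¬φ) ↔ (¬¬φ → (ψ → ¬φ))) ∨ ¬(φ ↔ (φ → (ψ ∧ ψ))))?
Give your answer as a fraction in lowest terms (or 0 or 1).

3/8

ψ → ψ = 7/8 → 7/8 = 1
φ → φ = 5/8 → 5/8 = 1
φ → φ = 5/8 → 5/8 = 1
(φ → φ) ∨ (φ → φ) = 1 ∨ 1 = 1
(ψ → ψ) → ((φ → φ) ∨ (φ → φ)) = 1 → 1 = 1
ψ → φ = 7/8 → 5/8 = 3/4
(ψ → φ) ↔ φ = 3/4 ↔ 5/8 = 7/8
φ ↔ φ = 5/8 ↔ 5/8 = 1
ψ → (φ ↔ φ) = 7/8 → 1 = 1
((ψ → φ) ↔ φ) ∨ (ψ → (φ ↔ φ)) = 7/8 ∨ 1 = 1
((ψ → ψ) → ((φ → φ) ∨ (φ → φ))) ↔ (((ψ → φ) ↔ φ) ∨ (ψ → (φ ↔ φ))) = 1 ↔ 1 = 1
¬φ = ¬5/8 = 3/8
φ → ¬φ = 5/8 → 3/8 = 3/4
¬(φ → ¬φ) = ¬3/4 = 1/4
¬φ = ¬5/8 = 3/8
¬¬φ = ¬3/8 = 5/8
¬φ = ¬5/8 = 3/8
ψ → ¬φ = 7/8 → 3/8 = 1/2
¬¬φ → (ψ → ¬φ) = 5/8 → 1/2 = 7/8
¬(φ → ¬φ) ↔ (¬¬φ → (ψ → ¬φ)) = 1/4 ↔ 7/8 = 3/8
ψ ∧ ψ = 7/8 ∧ 7/8 = 7/8
φ → (ψ ∧ ψ) = 5/8 → 7/8 = 1
φ ↔ (φ → (ψ ∧ ψ)) = 5/8 ↔ 1 = 5/8
¬(φ ↔ (φ → (ψ ∧ ψ))) = ¬5/8 = 3/8
(¬(φ → ¬φ) ↔ (¬¬φ → (ψ → ¬φ))) ∨ ¬(φ ↔ (φ → (ψ ∧ ψ))) = 3/8 ∨ 3/8 = 3/8
(((ψ → ψ) → ((φ → φ) ∨ (φ → φ))) ↔ (((ψ → φ) ↔ φ) ∨ (ψ → (φ ↔ φ)))) ↔ ((¬(φ → ¬φ) ↔ (¬¬φ → (ψ → ¬φ))) ∨ ¬(φ ↔ (φ → (ψ ∧ ψ)))) = 1 ↔ 3/8 = 3/8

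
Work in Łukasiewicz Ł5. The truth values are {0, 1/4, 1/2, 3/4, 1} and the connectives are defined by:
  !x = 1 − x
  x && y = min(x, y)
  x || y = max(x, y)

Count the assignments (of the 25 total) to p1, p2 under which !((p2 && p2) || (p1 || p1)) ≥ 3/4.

value 1: 1 assignment (counts)
value 3/4: 3 assignments (counts)
value 1/2: 5 assignments
value 1/4: 7 assignments
value 0: 9 assignments
So 4 of the 25 assignments meet the threshold.

4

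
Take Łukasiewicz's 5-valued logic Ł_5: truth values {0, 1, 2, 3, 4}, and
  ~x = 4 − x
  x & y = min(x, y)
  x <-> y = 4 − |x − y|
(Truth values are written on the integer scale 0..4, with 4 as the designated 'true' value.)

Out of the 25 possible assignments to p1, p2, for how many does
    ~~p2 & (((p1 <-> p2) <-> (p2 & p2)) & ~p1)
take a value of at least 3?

value 3: 1 assignment (counts)
value 2: 6 assignments
value 1: 8 assignments
value 0: 10 assignments
So 1 of the 25 assignments meets the threshold.

1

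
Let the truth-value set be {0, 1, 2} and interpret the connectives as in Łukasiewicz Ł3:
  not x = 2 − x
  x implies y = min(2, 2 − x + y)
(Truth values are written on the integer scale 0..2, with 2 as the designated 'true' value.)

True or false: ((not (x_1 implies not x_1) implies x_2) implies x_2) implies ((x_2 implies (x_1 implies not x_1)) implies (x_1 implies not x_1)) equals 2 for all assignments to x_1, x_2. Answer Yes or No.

No

Counterexample: take x_1 = 2, x_2 = 0.
not x_1 = not 2 = 0
x_1 implies not x_1 = 2 implies 0 = 0
not (x_1 implies not x_1) = not 0 = 2
not (x_1 implies not x_1) implies x_2 = 2 implies 0 = 0
(not (x_1 implies not x_1) implies x_2) implies x_2 = 0 implies 0 = 2
not x_1 = not 2 = 0
x_1 implies not x_1 = 2 implies 0 = 0
x_2 implies (x_1 implies not x_1) = 0 implies 0 = 2
not x_1 = not 2 = 0
x_1 implies not x_1 = 2 implies 0 = 0
(x_2 implies (x_1 implies not x_1)) implies (x_1 implies not x_1) = 2 implies 0 = 0
((not (x_1 implies not x_1) implies x_2) implies x_2) implies ((x_2 implies (x_1 implies not x_1)) implies (x_1 implies not x_1)) = 2 implies 0 = 0
This gives 0 ≠ 2.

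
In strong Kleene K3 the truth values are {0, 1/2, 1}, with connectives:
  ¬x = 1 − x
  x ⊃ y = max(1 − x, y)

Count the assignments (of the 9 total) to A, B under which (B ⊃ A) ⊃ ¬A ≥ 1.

3

A = 0, B = 0 ↦ 1  ≥
A = 0, B = 1/2 ↦ 1  ≥
A = 0, B = 1 ↦ 1  ≥
A = 1/2, B = 0 ↦ 1/2  <
A = 1/2, B = 1/2 ↦ 1/2  <
A = 1/2, B = 1 ↦ 1/2  <
A = 1, B = 0 ↦ 0  <
A = 1, B = 1/2 ↦ 0  <
A = 1, B = 1 ↦ 0  <
So 3 of the 9 assignments meet the threshold.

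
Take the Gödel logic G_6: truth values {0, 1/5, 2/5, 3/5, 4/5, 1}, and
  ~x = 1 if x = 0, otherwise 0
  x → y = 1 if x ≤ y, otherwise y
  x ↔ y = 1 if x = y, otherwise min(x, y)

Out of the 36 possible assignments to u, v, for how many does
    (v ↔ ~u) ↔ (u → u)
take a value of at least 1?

value 1: 6 assignments (counts)
value 4/5: 1 assignment
value 3/5: 1 assignment
value 2/5: 1 assignment
value 1/5: 1 assignment
value 0: 26 assignments
So 6 of the 36 assignments meet the threshold.

6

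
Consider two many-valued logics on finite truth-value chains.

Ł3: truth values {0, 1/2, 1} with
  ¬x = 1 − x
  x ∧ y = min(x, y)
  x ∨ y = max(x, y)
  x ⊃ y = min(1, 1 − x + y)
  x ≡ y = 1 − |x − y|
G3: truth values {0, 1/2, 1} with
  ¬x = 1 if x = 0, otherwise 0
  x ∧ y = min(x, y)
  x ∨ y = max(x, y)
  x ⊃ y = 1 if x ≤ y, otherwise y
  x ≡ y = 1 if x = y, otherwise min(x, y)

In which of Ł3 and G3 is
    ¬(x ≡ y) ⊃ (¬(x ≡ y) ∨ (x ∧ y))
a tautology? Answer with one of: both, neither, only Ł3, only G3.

both

In Ł3: every assignment gives 1 — tautology.
In G3: every assignment gives 1 — tautology.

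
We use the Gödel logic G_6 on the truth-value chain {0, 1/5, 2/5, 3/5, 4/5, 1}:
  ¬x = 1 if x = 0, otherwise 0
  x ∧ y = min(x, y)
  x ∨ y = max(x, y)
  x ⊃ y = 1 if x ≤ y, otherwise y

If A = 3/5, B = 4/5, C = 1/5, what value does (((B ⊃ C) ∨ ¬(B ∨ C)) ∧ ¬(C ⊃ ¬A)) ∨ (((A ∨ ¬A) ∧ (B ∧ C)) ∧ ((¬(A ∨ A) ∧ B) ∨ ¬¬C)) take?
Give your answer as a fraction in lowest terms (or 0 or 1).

B ⊃ C = 4/5 ⊃ 1/5 = 1/5
B ∨ C = 4/5 ∨ 1/5 = 4/5
¬(B ∨ C) = ¬4/5 = 0
(B ⊃ C) ∨ ¬(B ∨ C) = 1/5 ∨ 0 = 1/5
¬A = ¬3/5 = 0
C ⊃ ¬A = 1/5 ⊃ 0 = 0
¬(C ⊃ ¬A) = ¬0 = 1
((B ⊃ C) ∨ ¬(B ∨ C)) ∧ ¬(C ⊃ ¬A) = 1/5 ∧ 1 = 1/5
¬A = ¬3/5 = 0
A ∨ ¬A = 3/5 ∨ 0 = 3/5
B ∧ C = 4/5 ∧ 1/5 = 1/5
(A ∨ ¬A) ∧ (B ∧ C) = 3/5 ∧ 1/5 = 1/5
A ∨ A = 3/5 ∨ 3/5 = 3/5
¬(A ∨ A) = ¬3/5 = 0
¬(A ∨ A) ∧ B = 0 ∧ 4/5 = 0
¬C = ¬1/5 = 0
¬¬C = ¬0 = 1
(¬(A ∨ A) ∧ B) ∨ ¬¬C = 0 ∨ 1 = 1
((A ∨ ¬A) ∧ (B ∧ C)) ∧ ((¬(A ∨ A) ∧ B) ∨ ¬¬C) = 1/5 ∧ 1 = 1/5
(((B ⊃ C) ∨ ¬(B ∨ C)) ∧ ¬(C ⊃ ¬A)) ∨ (((A ∨ ¬A) ∧ (B ∧ C)) ∧ ((¬(A ∨ A) ∧ B) ∨ ¬¬C)) = 1/5 ∨ 1/5 = 1/5

1/5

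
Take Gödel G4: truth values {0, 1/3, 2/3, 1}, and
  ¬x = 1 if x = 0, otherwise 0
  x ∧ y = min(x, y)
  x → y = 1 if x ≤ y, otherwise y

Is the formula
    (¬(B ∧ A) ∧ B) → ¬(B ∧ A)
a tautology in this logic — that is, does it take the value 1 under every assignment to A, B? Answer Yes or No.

A = 0, B = 0 ↦ 1
A = 0, B = 1/3 ↦ 1
A = 0, B = 2/3 ↦ 1
A = 0, B = 1 ↦ 1
A = 1/3, B = 0 ↦ 1
A = 1/3, B = 1/3 ↦ 1
A = 1/3, B = 2/3 ↦ 1
A = 1/3, B = 1 ↦ 1
A = 2/3, B = 0 ↦ 1
A = 2/3, B = 1/3 ↦ 1
A = 2/3, B = 2/3 ↦ 1
A = 2/3, B = 1 ↦ 1
A = 1, B = 0 ↦ 1
A = 1, B = 1/3 ↦ 1
A = 1, B = 2/3 ↦ 1
A = 1, B = 1 ↦ 1
Every assignment gives a value ≥ 1.

Yes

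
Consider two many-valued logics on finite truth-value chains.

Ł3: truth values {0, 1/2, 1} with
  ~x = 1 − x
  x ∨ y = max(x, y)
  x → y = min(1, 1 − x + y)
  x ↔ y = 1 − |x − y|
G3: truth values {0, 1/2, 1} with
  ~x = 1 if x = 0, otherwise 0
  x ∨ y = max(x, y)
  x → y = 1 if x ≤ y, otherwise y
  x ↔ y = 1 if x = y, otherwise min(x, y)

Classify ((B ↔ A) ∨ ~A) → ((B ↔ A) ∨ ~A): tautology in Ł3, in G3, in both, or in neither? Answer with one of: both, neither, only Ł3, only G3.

In Ł3: every assignment gives 1 — tautology.
In G3: every assignment gives 1 — tautology.

both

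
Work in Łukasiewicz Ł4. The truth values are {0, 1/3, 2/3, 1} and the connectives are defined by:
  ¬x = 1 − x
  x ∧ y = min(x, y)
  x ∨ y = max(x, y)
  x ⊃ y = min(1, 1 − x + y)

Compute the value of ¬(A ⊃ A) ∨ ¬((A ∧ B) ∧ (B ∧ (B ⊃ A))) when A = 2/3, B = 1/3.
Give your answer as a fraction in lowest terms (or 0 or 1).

A ⊃ A = 2/3 ⊃ 2/3 = 1
¬(A ⊃ A) = ¬1 = 0
A ∧ B = 2/3 ∧ 1/3 = 1/3
B ⊃ A = 1/3 ⊃ 2/3 = 1
B ∧ (B ⊃ A) = 1/3 ∧ 1 = 1/3
(A ∧ B) ∧ (B ∧ (B ⊃ A)) = 1/3 ∧ 1/3 = 1/3
¬((A ∧ B) ∧ (B ∧ (B ⊃ A))) = ¬1/3 = 2/3
¬(A ⊃ A) ∨ ¬((A ∧ B) ∧ (B ∧ (B ⊃ A))) = 0 ∨ 2/3 = 2/3

2/3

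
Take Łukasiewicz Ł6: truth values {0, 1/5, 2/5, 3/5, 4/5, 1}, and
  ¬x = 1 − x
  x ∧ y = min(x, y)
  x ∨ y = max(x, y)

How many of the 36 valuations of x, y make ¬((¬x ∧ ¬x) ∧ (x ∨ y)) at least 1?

7

value 1: 7 assignments (counts)
value 4/5: 9 assignments
value 3/5: 11 assignments
value 2/5: 5 assignments
value 1/5: 3 assignments
value 0: 1 assignment
So 7 of the 36 assignments meet the threshold.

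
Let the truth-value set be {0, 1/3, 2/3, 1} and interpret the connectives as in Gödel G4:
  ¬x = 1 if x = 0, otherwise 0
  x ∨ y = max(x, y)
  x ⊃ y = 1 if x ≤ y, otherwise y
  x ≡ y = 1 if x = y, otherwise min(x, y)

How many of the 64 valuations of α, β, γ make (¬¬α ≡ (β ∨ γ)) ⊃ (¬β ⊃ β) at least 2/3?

54

value 1: 54 assignments (counts)
value 0: 10 assignments
So 54 of the 64 assignments meet the threshold.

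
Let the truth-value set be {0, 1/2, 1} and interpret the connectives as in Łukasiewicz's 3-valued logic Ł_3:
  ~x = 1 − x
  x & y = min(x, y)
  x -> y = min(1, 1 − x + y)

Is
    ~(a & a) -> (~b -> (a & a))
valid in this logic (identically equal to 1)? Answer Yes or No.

Counterexample: take a = 0, b = 0.
a & a = 0 & 0 = 0
~(a & a) = ~0 = 1
~b = ~0 = 1
~b -> (a & a) = 1 -> 0 = 0
~(a & a) -> (~b -> (a & a)) = 1 -> 0 = 0
This gives 0 ≠ 1.

No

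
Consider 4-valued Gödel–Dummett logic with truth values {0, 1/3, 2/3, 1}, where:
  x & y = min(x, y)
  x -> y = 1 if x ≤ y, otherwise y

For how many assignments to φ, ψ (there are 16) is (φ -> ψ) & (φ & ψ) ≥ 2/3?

φ = 0, ψ = 0 ↦ 0  <
φ = 0, ψ = 1/3 ↦ 0  <
φ = 0, ψ = 2/3 ↦ 0  <
φ = 0, ψ = 1 ↦ 0  <
φ = 1/3, ψ = 0 ↦ 0  <
φ = 1/3, ψ = 1/3 ↦ 1/3  <
φ = 1/3, ψ = 2/3 ↦ 1/3  <
φ = 1/3, ψ = 1 ↦ 1/3  <
φ = 2/3, ψ = 0 ↦ 0  <
φ = 2/3, ψ = 1/3 ↦ 1/3  <
φ = 2/3, ψ = 2/3 ↦ 2/3  ≥
φ = 2/3, ψ = 1 ↦ 2/3  ≥
φ = 1, ψ = 0 ↦ 0  <
φ = 1, ψ = 1/3 ↦ 1/3  <
φ = 1, ψ = 2/3 ↦ 2/3  ≥
φ = 1, ψ = 1 ↦ 1  ≥
So 4 of the 16 assignments meet the threshold.

4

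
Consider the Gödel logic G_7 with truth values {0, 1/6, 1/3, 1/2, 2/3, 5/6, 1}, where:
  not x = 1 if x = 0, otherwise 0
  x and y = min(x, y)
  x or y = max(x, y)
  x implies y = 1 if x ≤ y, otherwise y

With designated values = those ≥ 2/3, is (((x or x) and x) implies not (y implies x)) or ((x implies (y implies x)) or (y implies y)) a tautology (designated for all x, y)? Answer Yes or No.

Yes

At x = 1/2, y = 1/2, for instance:
x or x = 1/2 or 1/2 = 1/2
(x or x) and x = 1/2 and 1/2 = 1/2
y implies x = 1/2 implies 1/2 = 1
not (y implies x) = not 1 = 0
((x or x) and x) implies not (y implies x) = 1/2 implies 0 = 0
y implies x = 1/2 implies 1/2 = 1
x implies (y implies x) = 1/2 implies 1 = 1
y implies y = 1/2 implies 1/2 = 1
(x implies (y implies x)) or (y implies y) = 1 or 1 = 1
(((x or x) and x) implies not (y implies x)) or ((x implies (y implies x)) or (y implies y)) = 0 or 1 = 1
and checking the remaining 48 assignments likewise gives ≥ 2/3 in every case.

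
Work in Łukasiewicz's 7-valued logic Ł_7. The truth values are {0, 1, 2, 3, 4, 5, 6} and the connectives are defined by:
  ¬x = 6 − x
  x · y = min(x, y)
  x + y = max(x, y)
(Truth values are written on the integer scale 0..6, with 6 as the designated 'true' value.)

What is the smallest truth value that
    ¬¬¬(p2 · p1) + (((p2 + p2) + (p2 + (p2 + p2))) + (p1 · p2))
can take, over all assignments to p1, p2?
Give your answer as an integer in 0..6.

3

Take p1 = 3, p2 = 3:
p2 · p1 = 3 · 3 = 3
¬(p2 · p1) = ¬3 = 3
¬¬(p2 · p1) = ¬3 = 3
¬¬¬(p2 · p1) = ¬3 = 3
p2 + p2 = 3 + 3 = 3
p2 + p2 = 3 + 3 = 3
p2 + (p2 + p2) = 3 + 3 = 3
(p2 + p2) + (p2 + (p2 + p2)) = 3 + 3 = 3
p1 · p2 = 3 · 3 = 3
((p2 + p2) + (p2 + (p2 + p2))) + (p1 · p2) = 3 + 3 = 3
¬¬¬(p2 · p1) + (((p2 + p2) + (p2 + (p2 + p2))) + (p1 · p2)) = 3 + 3 = 3
No assignment yields a value below 3, so this is the minimum.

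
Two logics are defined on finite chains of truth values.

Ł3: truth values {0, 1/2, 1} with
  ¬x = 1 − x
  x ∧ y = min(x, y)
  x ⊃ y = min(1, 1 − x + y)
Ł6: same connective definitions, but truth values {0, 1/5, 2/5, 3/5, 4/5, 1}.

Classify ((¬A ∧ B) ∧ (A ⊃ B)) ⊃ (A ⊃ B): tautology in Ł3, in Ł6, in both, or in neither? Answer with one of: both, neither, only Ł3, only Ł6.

In Ł3: every assignment gives 1 — tautology.
In Ł6: every assignment gives 1 — tautology.

both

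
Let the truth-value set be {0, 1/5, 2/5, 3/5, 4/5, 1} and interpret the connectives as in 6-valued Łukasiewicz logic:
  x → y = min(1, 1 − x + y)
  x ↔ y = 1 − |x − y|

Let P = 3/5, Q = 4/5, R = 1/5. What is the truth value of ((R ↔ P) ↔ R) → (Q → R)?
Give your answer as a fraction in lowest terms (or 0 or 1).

R ↔ P = 1/5 ↔ 3/5 = 3/5
(R ↔ P) ↔ R = 3/5 ↔ 1/5 = 3/5
Q → R = 4/5 → 1/5 = 2/5
((R ↔ P) ↔ R) → (Q → R) = 3/5 → 2/5 = 4/5

4/5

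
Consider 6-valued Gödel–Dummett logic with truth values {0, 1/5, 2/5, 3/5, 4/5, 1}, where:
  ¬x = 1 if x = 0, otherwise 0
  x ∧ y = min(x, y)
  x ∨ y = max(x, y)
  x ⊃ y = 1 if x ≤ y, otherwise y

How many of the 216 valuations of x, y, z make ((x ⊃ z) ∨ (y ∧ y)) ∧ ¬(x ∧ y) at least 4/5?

52

value 1: 51 assignments (counts)
value 4/5: 1 assignment (counts)
value 3/5: 2 assignments
value 2/5: 3 assignments
value 1/5: 4 assignments
value 0: 155 assignments
So 52 of the 216 assignments meet the threshold.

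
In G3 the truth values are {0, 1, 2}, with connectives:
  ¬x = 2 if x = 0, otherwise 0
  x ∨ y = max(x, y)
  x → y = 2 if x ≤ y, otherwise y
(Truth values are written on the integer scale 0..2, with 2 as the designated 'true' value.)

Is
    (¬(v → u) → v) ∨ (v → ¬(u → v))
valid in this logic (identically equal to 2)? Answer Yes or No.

No

Counterexample: take u = 0, v = 1.
v → u = 1 → 0 = 0
¬(v → u) = ¬0 = 2
¬(v → u) → v = 2 → 1 = 1
u → v = 0 → 1 = 2
¬(u → v) = ¬2 = 0
v → ¬(u → v) = 1 → 0 = 0
(¬(v → u) → v) ∨ (v → ¬(u → v)) = 1 ∨ 0 = 1
This gives 1 ≠ 2.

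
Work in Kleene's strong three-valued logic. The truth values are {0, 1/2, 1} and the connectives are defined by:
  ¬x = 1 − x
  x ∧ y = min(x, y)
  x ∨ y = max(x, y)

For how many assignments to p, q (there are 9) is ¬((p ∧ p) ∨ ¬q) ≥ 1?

p = 0, q = 0 ↦ 0  <
p = 0, q = 1/2 ↦ 1/2  <
p = 0, q = 1 ↦ 1  ≥
p = 1/2, q = 0 ↦ 0  <
p = 1/2, q = 1/2 ↦ 1/2  <
p = 1/2, q = 1 ↦ 1/2  <
p = 1, q = 0 ↦ 0  <
p = 1, q = 1/2 ↦ 0  <
p = 1, q = 1 ↦ 0  <
So 1 of the 9 assignments meets the threshold.

1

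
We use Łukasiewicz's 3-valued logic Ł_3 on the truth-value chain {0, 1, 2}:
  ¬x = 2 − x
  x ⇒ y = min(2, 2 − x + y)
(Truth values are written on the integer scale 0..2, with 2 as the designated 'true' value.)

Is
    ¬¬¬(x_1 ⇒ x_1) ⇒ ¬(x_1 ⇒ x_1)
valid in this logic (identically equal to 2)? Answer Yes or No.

x_1 = 0 ↦ 2
x_1 = 1 ↦ 2
x_1 = 2 ↦ 2
Every assignment gives a value ≥ 2.

Yes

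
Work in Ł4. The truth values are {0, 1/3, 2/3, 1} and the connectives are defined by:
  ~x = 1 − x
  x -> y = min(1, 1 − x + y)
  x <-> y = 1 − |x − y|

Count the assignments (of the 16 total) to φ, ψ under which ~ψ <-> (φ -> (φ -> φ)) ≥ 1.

φ = 0, ψ = 0 ↦ 1  ≥
φ = 0, ψ = 1/3 ↦ 2/3  <
φ = 0, ψ = 2/3 ↦ 1/3  <
φ = 0, ψ = 1 ↦ 0  <
φ = 1/3, ψ = 0 ↦ 1  ≥
φ = 1/3, ψ = 1/3 ↦ 2/3  <
φ = 1/3, ψ = 2/3 ↦ 1/3  <
φ = 1/3, ψ = 1 ↦ 0  <
φ = 2/3, ψ = 0 ↦ 1  ≥
φ = 2/3, ψ = 1/3 ↦ 2/3  <
φ = 2/3, ψ = 2/3 ↦ 1/3  <
φ = 2/3, ψ = 1 ↦ 0  <
φ = 1, ψ = 0 ↦ 1  ≥
φ = 1, ψ = 1/3 ↦ 2/3  <
φ = 1, ψ = 2/3 ↦ 1/3  <
φ = 1, ψ = 1 ↦ 0  <
So 4 of the 16 assignments meet the threshold.

4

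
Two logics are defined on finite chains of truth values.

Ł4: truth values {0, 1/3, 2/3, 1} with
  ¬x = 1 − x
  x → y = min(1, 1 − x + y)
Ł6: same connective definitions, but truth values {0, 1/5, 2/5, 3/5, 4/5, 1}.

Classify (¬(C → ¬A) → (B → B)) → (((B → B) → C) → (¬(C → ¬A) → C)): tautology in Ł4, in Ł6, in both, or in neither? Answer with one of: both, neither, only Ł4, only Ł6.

both

In Ł4: every assignment gives 1 — tautology.
In Ł6: every assignment gives 1 — tautology.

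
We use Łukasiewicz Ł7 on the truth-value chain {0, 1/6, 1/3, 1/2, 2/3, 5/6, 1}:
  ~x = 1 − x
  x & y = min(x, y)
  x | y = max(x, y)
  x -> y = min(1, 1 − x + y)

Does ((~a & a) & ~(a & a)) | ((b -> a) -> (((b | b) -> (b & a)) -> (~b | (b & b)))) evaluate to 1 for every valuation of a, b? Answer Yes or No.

Counterexample: take a = 1/6, b = 1/6.
~a = ~1/6 = 5/6
~a & a = 5/6 & 1/6 = 1/6
a & a = 1/6 & 1/6 = 1/6
~(a & a) = ~1/6 = 5/6
(~a & a) & ~(a & a) = 1/6 & 5/6 = 1/6
b -> a = 1/6 -> 1/6 = 1
b | b = 1/6 | 1/6 = 1/6
b & a = 1/6 & 1/6 = 1/6
(b | b) -> (b & a) = 1/6 -> 1/6 = 1
~b = ~1/6 = 5/6
b & b = 1/6 & 1/6 = 1/6
~b | (b & b) = 5/6 | 1/6 = 5/6
((b | b) -> (b & a)) -> (~b | (b & b)) = 1 -> 5/6 = 5/6
(b -> a) -> (((b | b) -> (b & a)) -> (~b | (b & b))) = 1 -> 5/6 = 5/6
((~a & a) & ~(a & a)) | ((b -> a) -> (((b | b) -> (b & a)) -> (~b | (b & b)))) = 1/6 | 5/6 = 5/6
This gives 5/6 ≠ 1.

No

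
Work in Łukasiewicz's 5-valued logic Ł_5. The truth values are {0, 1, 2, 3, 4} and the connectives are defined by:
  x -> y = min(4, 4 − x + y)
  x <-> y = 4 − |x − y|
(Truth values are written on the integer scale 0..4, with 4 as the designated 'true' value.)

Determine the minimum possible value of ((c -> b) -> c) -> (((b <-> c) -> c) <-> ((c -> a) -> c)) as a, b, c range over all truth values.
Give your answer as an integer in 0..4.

Take a = 2, b = 0, c = 2:
c -> b = 2 -> 0 = 2
(c -> b) -> c = 2 -> 2 = 4
b <-> c = 0 <-> 2 = 2
(b <-> c) -> c = 2 -> 2 = 4
c -> a = 2 -> 2 = 4
(c -> a) -> c = 4 -> 2 = 2
((b <-> c) -> c) <-> ((c -> a) -> c) = 4 <-> 2 = 2
((c -> b) -> c) -> (((b <-> c) -> c) <-> ((c -> a) -> c)) = 4 -> 2 = 2
No assignment yields a value below 2, so this is the minimum.

2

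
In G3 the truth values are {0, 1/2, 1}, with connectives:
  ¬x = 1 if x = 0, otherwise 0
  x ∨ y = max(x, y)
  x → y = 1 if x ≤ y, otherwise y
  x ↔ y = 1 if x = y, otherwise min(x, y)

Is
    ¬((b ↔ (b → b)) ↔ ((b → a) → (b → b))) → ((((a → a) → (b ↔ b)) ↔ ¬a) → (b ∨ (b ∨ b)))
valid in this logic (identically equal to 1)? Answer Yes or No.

Counterexample: take a = 0, b = 0.
b → b = 0 → 0 = 1
b ↔ (b → b) = 0 ↔ 1 = 0
b → a = 0 → 0 = 1
b → b = 0 → 0 = 1
(b → a) → (b → b) = 1 → 1 = 1
(b ↔ (b → b)) ↔ ((b → a) → (b → b)) = 0 ↔ 1 = 0
¬((b ↔ (b → b)) ↔ ((b → a) → (b → b))) = ¬0 = 1
a → a = 0 → 0 = 1
b ↔ b = 0 ↔ 0 = 1
(a → a) → (b ↔ b) = 1 → 1 = 1
¬a = ¬0 = 1
((a → a) → (b ↔ b)) ↔ ¬a = 1 ↔ 1 = 1
b ∨ b = 0 ∨ 0 = 0
b ∨ (b ∨ b) = 0 ∨ 0 = 0
(((a → a) → (b ↔ b)) ↔ ¬a) → (b ∨ (b ∨ b)) = 1 → 0 = 0
¬((b ↔ (b → b)) ↔ ((b → a) → (b → b))) → ((((a → a) → (b ↔ b)) ↔ ¬a) → (b ∨ (b ∨ b))) = 1 → 0 = 0
This gives 0 ≠ 1.

No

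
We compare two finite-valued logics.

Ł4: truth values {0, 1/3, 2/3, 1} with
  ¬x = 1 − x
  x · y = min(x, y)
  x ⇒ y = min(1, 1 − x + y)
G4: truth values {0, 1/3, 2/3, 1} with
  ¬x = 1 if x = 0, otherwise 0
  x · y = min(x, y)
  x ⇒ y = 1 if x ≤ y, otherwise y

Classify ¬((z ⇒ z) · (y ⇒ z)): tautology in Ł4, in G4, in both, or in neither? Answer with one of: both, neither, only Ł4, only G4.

In Ł4: at y = 0, z = 0 the value is 0 — not a tautology.
In G4: at y = 0, z = 0 the value is 0 — not a tautology.

neither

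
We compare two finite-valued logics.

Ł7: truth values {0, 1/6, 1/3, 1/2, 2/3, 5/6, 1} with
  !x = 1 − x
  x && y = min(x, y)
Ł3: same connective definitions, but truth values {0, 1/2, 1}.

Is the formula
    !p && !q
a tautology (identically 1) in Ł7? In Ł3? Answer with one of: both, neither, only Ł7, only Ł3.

neither

In Ł7: at p = 0, q = 1/6 the value is 5/6 — not a tautology.
In Ł3: at p = 0, q = 1/2 the value is 1/2 — not a tautology.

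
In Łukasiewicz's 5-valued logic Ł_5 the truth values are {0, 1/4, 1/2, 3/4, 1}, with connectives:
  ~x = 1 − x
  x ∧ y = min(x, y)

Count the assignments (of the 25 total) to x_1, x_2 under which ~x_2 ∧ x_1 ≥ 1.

value 1: 1 assignment (counts)
value 3/4: 3 assignments
value 1/2: 5 assignments
value 1/4: 7 assignments
value 0: 9 assignments
So 1 of the 25 assignments meets the threshold.

1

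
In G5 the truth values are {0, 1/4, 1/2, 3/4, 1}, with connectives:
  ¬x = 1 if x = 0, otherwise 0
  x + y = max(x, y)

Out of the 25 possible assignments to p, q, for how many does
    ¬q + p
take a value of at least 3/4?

13

value 1: 9 assignments (counts)
value 3/4: 4 assignments (counts)
value 1/2: 4 assignments
value 1/4: 4 assignments
value 0: 4 assignments
So 13 of the 25 assignments meet the threshold.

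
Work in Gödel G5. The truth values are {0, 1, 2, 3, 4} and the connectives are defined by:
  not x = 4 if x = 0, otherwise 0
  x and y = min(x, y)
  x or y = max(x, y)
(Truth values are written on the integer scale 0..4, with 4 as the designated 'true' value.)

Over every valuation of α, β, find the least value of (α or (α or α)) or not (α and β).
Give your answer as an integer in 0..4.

Take α = 1, β = 1:
α or α = 1 or 1 = 1
α or (α or α) = 1 or 1 = 1
α and β = 1 and 1 = 1
not (α and β) = not 1 = 0
(α or (α or α)) or not (α and β) = 1 or 0 = 1
No assignment yields a value below 1, so this is the minimum.

1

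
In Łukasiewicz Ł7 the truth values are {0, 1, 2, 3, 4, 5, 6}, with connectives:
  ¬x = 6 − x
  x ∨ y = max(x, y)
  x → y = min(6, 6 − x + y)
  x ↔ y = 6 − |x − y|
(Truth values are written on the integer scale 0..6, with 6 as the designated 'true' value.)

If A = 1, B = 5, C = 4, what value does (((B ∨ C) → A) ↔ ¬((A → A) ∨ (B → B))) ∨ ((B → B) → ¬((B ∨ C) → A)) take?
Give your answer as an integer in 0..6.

B ∨ C = 5 ∨ 4 = 5
(B ∨ C) → A = 5 → 1 = 2
A → A = 1 → 1 = 6
B → B = 5 → 5 = 6
(A → A) ∨ (B → B) = 6 ∨ 6 = 6
¬((A → A) ∨ (B → B)) = ¬6 = 0
((B ∨ C) → A) ↔ ¬((A → A) ∨ (B → B)) = 2 ↔ 0 = 4
B → B = 5 → 5 = 6
B ∨ C = 5 ∨ 4 = 5
(B ∨ C) → A = 5 → 1 = 2
¬((B ∨ C) → A) = ¬2 = 4
(B → B) → ¬((B ∨ C) → A) = 6 → 4 = 4
(((B ∨ C) → A) ↔ ¬((A → A) ∨ (B → B))) ∨ ((B → B) → ¬((B ∨ C) → A)) = 4 ∨ 4 = 4

4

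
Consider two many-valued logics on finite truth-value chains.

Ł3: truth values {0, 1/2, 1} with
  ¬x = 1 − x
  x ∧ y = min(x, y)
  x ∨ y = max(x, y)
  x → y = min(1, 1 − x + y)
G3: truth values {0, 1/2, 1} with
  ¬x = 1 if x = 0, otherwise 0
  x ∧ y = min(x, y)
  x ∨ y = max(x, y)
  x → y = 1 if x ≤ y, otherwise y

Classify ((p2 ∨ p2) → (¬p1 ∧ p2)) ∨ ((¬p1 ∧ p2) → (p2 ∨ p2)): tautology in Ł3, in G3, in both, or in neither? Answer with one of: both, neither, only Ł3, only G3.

both

In Ł3: every assignment gives 1 — tautology.
In G3: every assignment gives 1 — tautology.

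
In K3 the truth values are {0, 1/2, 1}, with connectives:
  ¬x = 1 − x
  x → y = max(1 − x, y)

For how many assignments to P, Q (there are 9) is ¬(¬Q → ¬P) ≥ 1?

P = 0, Q = 0 ↦ 0  <
P = 0, Q = 1/2 ↦ 0  <
P = 0, Q = 1 ↦ 0  <
P = 1/2, Q = 0 ↦ 1/2  <
P = 1/2, Q = 1/2 ↦ 1/2  <
P = 1/2, Q = 1 ↦ 0  <
P = 1, Q = 0 ↦ 1  ≥
P = 1, Q = 1/2 ↦ 1/2  <
P = 1, Q = 1 ↦ 0  <
So 1 of the 9 assignments meets the threshold.

1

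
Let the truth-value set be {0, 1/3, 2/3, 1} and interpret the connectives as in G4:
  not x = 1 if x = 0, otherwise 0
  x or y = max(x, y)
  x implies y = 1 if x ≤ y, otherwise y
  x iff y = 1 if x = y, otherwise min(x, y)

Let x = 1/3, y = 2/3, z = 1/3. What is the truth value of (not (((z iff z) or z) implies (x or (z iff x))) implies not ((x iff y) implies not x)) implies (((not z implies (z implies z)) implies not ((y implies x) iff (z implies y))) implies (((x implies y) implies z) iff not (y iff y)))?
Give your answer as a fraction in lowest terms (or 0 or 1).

z iff z = 1/3 iff 1/3 = 1
(z iff z) or z = 1 or 1/3 = 1
z iff x = 1/3 iff 1/3 = 1
x or (z iff x) = 1/3 or 1 = 1
((z iff z) or z) implies (x or (z iff x)) = 1 implies 1 = 1
not (((z iff z) or z) implies (x or (z iff x))) = not 1 = 0
x iff y = 1/3 iff 2/3 = 1/3
not x = not 1/3 = 0
(x iff y) implies not x = 1/3 implies 0 = 0
not ((x iff y) implies not x) = not 0 = 1
not (((z iff z) or z) implies (x or (z iff x))) implies not ((x iff y) implies not x) = 0 implies 1 = 1
not z = not 1/3 = 0
z implies z = 1/3 implies 1/3 = 1
not z implies (z implies z) = 0 implies 1 = 1
y implies x = 2/3 implies 1/3 = 1/3
z implies y = 1/3 implies 2/3 = 1
(y implies x) iff (z implies y) = 1/3 iff 1 = 1/3
not ((y implies x) iff (z implies y)) = not 1/3 = 0
(not z implies (z implies z)) implies not ((y implies x) iff (z implies y)) = 1 implies 0 = 0
x implies y = 1/3 implies 2/3 = 1
(x implies y) implies z = 1 implies 1/3 = 1/3
y iff y = 2/3 iff 2/3 = 1
not (y iff y) = not 1 = 0
((x implies y) implies z) iff not (y iff y) = 1/3 iff 0 = 0
((not z implies (z implies z)) implies not ((y implies x) iff (z implies y))) implies (((x implies y) implies z) iff not (y iff y)) = 0 implies 0 = 1
(not (((z iff z) or z) implies (x or (z iff x))) implies not ((x iff y) implies not x)) implies (((not z implies (z implies z)) implies not ((y implies x) iff (z implies y))) implies (((x implies y) implies z) iff not (y iff y))) = 1 implies 1 = 1

1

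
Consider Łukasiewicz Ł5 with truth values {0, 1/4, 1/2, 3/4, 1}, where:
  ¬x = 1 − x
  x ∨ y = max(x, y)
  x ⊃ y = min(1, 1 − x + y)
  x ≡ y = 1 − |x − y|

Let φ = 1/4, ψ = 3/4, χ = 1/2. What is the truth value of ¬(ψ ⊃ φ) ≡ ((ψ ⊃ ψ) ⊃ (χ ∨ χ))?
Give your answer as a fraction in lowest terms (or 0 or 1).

1

ψ ⊃ φ = 3/4 ⊃ 1/4 = 1/2
¬(ψ ⊃ φ) = ¬1/2 = 1/2
ψ ⊃ ψ = 3/4 ⊃ 3/4 = 1
χ ∨ χ = 1/2 ∨ 1/2 = 1/2
(ψ ⊃ ψ) ⊃ (χ ∨ χ) = 1 ⊃ 1/2 = 1/2
¬(ψ ⊃ φ) ≡ ((ψ ⊃ ψ) ⊃ (χ ∨ χ)) = 1/2 ≡ 1/2 = 1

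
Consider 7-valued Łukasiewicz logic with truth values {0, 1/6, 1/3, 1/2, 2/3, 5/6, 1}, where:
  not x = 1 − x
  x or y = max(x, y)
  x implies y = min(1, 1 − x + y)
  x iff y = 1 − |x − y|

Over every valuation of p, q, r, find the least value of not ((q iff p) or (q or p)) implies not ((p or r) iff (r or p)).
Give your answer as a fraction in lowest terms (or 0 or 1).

Take p = 0, q = 1/2, r = 0:
q iff p = 1/2 iff 0 = 1/2
q or p = 1/2 or 0 = 1/2
(q iff p) or (q or p) = 1/2 or 1/2 = 1/2
not ((q iff p) or (q or p)) = not 1/2 = 1/2
p or r = 0 or 0 = 0
r or p = 0 or 0 = 0
(p or r) iff (r or p) = 0 iff 0 = 1
not ((p or r) iff (r or p)) = not 1 = 0
not ((q iff p) or (q or p)) implies not ((p or r) iff (r or p)) = 1/2 implies 0 = 1/2
No assignment yields a value below 1/2, so this is the minimum.

1/2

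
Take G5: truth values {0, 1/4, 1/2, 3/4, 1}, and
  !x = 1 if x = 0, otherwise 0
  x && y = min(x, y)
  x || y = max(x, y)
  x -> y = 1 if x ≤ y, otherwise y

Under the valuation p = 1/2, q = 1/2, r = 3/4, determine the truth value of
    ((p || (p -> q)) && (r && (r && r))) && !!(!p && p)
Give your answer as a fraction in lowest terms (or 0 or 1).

0

p -> q = 1/2 -> 1/2 = 1
p || (p -> q) = 1/2 || 1 = 1
r && r = 3/4 && 3/4 = 3/4
r && (r && r) = 3/4 && 3/4 = 3/4
(p || (p -> q)) && (r && (r && r)) = 1 && 3/4 = 3/4
!p = !1/2 = 0
!p && p = 0 && 1/2 = 0
!(!p && p) = !0 = 1
!!(!p && p) = !1 = 0
((p || (p -> q)) && (r && (r && r))) && !!(!p && p) = 3/4 && 0 = 0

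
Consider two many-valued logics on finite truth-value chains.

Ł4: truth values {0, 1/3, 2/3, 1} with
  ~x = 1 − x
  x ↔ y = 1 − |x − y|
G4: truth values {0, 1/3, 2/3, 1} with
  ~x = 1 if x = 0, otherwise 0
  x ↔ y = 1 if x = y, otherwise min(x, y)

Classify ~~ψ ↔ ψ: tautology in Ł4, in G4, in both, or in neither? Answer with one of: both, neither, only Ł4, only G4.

only Ł4

In Ł4: every assignment gives 1 — tautology.
In G4: at ψ = 1/3 the value is 1/3 — not a tautology.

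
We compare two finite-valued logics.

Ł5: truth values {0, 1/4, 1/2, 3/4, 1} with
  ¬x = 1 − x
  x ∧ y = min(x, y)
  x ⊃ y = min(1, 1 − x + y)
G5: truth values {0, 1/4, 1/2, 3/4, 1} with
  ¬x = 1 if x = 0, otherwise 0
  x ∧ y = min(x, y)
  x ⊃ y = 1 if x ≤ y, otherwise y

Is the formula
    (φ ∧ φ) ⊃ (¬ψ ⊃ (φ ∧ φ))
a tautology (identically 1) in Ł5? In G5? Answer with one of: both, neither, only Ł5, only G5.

In Ł5: every assignment gives 1 — tautology.
In G5: every assignment gives 1 — tautology.

both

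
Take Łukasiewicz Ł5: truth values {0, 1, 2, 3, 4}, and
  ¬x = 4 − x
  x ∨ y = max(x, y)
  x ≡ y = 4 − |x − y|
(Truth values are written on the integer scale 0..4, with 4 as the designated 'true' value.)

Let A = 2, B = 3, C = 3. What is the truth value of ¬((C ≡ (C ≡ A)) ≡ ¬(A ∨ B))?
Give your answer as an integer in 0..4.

3

C ≡ A = 3 ≡ 2 = 3
C ≡ (C ≡ A) = 3 ≡ 3 = 4
A ∨ B = 2 ∨ 3 = 3
¬(A ∨ B) = ¬3 = 1
(C ≡ (C ≡ A)) ≡ ¬(A ∨ B) = 4 ≡ 1 = 1
¬((C ≡ (C ≡ A)) ≡ ¬(A ∨ B)) = ¬1 = 3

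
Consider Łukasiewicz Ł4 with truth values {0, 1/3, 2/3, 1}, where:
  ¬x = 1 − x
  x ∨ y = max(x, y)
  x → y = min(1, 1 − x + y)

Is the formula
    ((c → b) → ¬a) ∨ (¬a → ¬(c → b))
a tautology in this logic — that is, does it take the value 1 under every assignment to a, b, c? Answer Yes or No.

No

Counterexample: take a = 1/3, b = 0, c = 0.
c → b = 0 → 0 = 1
¬a = ¬1/3 = 2/3
(c → b) → ¬a = 1 → 2/3 = 2/3
¬a = ¬1/3 = 2/3
c → b = 0 → 0 = 1
¬(c → b) = ¬1 = 0
¬a → ¬(c → b) = 2/3 → 0 = 1/3
((c → b) → ¬a) ∨ (¬a → ¬(c → b)) = 2/3 ∨ 1/3 = 2/3
This gives 2/3 ≠ 1.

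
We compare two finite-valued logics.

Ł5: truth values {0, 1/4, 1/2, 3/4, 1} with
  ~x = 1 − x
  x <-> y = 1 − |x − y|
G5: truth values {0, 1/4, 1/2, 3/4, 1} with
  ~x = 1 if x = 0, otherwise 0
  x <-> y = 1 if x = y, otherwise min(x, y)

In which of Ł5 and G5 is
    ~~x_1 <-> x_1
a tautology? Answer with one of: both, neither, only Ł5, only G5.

In Ł5: every assignment gives 1 — tautology.
In G5: at x_1 = 1/4 the value is 1/4 — not a tautology.

only Ł5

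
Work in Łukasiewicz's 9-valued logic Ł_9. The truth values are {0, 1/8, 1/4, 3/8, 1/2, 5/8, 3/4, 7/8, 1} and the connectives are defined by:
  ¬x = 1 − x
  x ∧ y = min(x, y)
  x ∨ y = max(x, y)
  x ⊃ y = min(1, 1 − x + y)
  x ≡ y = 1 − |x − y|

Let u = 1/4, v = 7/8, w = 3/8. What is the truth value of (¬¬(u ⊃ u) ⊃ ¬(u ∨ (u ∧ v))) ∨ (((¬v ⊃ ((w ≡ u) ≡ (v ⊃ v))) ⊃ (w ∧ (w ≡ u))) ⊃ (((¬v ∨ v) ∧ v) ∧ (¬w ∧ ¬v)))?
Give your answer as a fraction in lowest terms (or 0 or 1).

u ⊃ u = 1/4 ⊃ 1/4 = 1
¬(u ⊃ u) = ¬1 = 0
¬¬(u ⊃ u) = ¬0 = 1
u ∧ v = 1/4 ∧ 7/8 = 1/4
u ∨ (u ∧ v) = 1/4 ∨ 1/4 = 1/4
¬(u ∨ (u ∧ v)) = ¬1/4 = 3/4
¬¬(u ⊃ u) ⊃ ¬(u ∨ (u ∧ v)) = 1 ⊃ 3/4 = 3/4
¬v = ¬7/8 = 1/8
w ≡ u = 3/8 ≡ 1/4 = 7/8
v ⊃ v = 7/8 ⊃ 7/8 = 1
(w ≡ u) ≡ (v ⊃ v) = 7/8 ≡ 1 = 7/8
¬v ⊃ ((w ≡ u) ≡ (v ⊃ v)) = 1/8 ⊃ 7/8 = 1
w ≡ u = 3/8 ≡ 1/4 = 7/8
w ∧ (w ≡ u) = 3/8 ∧ 7/8 = 3/8
(¬v ⊃ ((w ≡ u) ≡ (v ⊃ v))) ⊃ (w ∧ (w ≡ u)) = 1 ⊃ 3/8 = 3/8
¬v = ¬7/8 = 1/8
¬v ∨ v = 1/8 ∨ 7/8 = 7/8
(¬v ∨ v) ∧ v = 7/8 ∧ 7/8 = 7/8
¬w = ¬3/8 = 5/8
¬v = ¬7/8 = 1/8
¬w ∧ ¬v = 5/8 ∧ 1/8 = 1/8
((¬v ∨ v) ∧ v) ∧ (¬w ∧ ¬v) = 7/8 ∧ 1/8 = 1/8
((¬v ⊃ ((w ≡ u) ≡ (v ⊃ v))) ⊃ (w ∧ (w ≡ u))) ⊃ (((¬v ∨ v) ∧ v) ∧ (¬w ∧ ¬v)) = 3/8 ⊃ 1/8 = 3/4
(¬¬(u ⊃ u) ⊃ ¬(u ∨ (u ∧ v))) ∨ (((¬v ⊃ ((w ≡ u) ≡ (v ⊃ v))) ⊃ (w ∧ (w ≡ u))) ⊃ (((¬v ∨ v) ∧ v) ∧ (¬w ∧ ¬v))) = 3/4 ∨ 3/4 = 3/4

3/4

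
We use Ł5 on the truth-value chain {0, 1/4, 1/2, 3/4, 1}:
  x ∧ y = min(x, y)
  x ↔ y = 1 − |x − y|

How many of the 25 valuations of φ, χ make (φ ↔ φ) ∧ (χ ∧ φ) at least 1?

value 1: 1 assignment (counts)
value 3/4: 3 assignments
value 1/2: 5 assignments
value 1/4: 7 assignments
value 0: 9 assignments
So 1 of the 25 assignments meets the threshold.

1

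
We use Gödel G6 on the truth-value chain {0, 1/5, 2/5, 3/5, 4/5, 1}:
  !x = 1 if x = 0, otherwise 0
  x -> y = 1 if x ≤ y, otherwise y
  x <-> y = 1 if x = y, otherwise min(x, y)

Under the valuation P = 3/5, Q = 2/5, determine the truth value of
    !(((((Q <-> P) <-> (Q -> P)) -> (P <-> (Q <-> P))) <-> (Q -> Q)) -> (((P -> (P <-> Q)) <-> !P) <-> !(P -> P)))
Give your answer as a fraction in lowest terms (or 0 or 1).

Q <-> P = 2/5 <-> 3/5 = 2/5
Q -> P = 2/5 -> 3/5 = 1
(Q <-> P) <-> (Q -> P) = 2/5 <-> 1 = 2/5
Q <-> P = 2/5 <-> 3/5 = 2/5
P <-> (Q <-> P) = 3/5 <-> 2/5 = 2/5
((Q <-> P) <-> (Q -> P)) -> (P <-> (Q <-> P)) = 2/5 -> 2/5 = 1
Q -> Q = 2/5 -> 2/5 = 1
(((Q <-> P) <-> (Q -> P)) -> (P <-> (Q <-> P))) <-> (Q -> Q) = 1 <-> 1 = 1
P <-> Q = 3/5 <-> 2/5 = 2/5
P -> (P <-> Q) = 3/5 -> 2/5 = 2/5
!P = !3/5 = 0
(P -> (P <-> Q)) <-> !P = 2/5 <-> 0 = 0
P -> P = 3/5 -> 3/5 = 1
!(P -> P) = !1 = 0
((P -> (P <-> Q)) <-> !P) <-> !(P -> P) = 0 <-> 0 = 1
((((Q <-> P) <-> (Q -> P)) -> (P <-> (Q <-> P))) <-> (Q -> Q)) -> (((P -> (P <-> Q)) <-> !P) <-> !(P -> P)) = 1 -> 1 = 1
!(((((Q <-> P) <-> (Q -> P)) -> (P <-> (Q <-> P))) <-> (Q -> Q)) -> (((P -> (P <-> Q)) <-> !P) <-> !(P -> P))) = !1 = 0

0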